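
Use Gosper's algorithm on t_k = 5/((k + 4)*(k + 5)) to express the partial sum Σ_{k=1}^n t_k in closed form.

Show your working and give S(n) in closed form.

S(n) = n/(n + 5)

Ratio r(k) = (k + 4)/(k + 6).
Normal form (A,B,C) = (k + 4, k + 6, 1).
Solve (k + 4)·f(k+1) − (k + 5)·f(k) = 1.
Bound: deg f ≤ 1.
Solving with deg f ≤ 1: f(k) = k/4.
Certificate R = B(k−1)f/C = k*(k + 5)/4 gives s_k = 5*k/(4*(k + 4)).
Verify: 5/(k**2 + 9*k + 20) matches t_k.
Evaluate: s_(n+1) = 5*(n + 1)/(4*(n + 5)); subtract s_(1) = 1/4 ⇒ S(n) = n/(n + 5).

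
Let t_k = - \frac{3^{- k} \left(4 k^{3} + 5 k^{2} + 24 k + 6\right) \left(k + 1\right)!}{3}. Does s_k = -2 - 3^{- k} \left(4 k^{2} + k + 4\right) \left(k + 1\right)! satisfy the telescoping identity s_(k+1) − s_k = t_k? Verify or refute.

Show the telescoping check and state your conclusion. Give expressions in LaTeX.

s_(k+1) = -3**(-k - 1)*(k + 4*(k + 1)**2 + 5)*factorial(k + 2) - 2
s_(k+1) − s_k = -(4*k**3 + 5*k**2 + 24*k + 6)*factorial(k + 1)/(3*3**k)
(s_(k+1) − s_k) − t_k = 0

valid (s_(k+1) − s_k reduces to t_k)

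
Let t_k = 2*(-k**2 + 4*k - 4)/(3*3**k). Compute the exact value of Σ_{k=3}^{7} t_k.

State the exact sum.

t_(k+1)/t_k = (-4*k + (k + 1)**2)/(3*(k**2 - 4*k + 4)).
Normal form (A,B,C) = (1/3, 1, k**2 - 4*k + 4).
Solve (1/3)·f(k+1) − (1)·f(k) = k**2 - 4*k + 4.
Degrees (0,0,2) ⇒ d ≤ 2.
A polynomial solution: f(k) = -3*(k**2 - 3*k + 3)/2.
Get s_k = R·t_k = (k**2 - 3*k + 3)/3**k with R(k) = B(k−1)f(k)/C(k) = -3*(k**2 - 3*k + 3)/(2*(k - 2)**2).
Δs = 2*(-k**2 + 4*k - 4)/(3*3**k), as required.
Sum = s_(8) − s_(3); s_(8) = 43/6561, s_(3) = 1/9 ⇒ -686/6561.

Σ = -686/6561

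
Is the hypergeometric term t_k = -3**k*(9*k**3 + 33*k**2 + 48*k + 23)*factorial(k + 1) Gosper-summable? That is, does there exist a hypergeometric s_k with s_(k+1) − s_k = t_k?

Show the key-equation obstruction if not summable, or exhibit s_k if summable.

Step 1: r(k) = 3*(9*k**4 + 78*k**3 + 261*k**2 + 395*k + 226)/(9*k**3 + 33*k**2 + 48*k + 23).
Normal form (A,B,C) = (3*k + 6, 1, k**3 + 11*k**2/3 + 16*k/3 + 23/9).
Key eq: (3*k + 6)·f(k+1) = (1)·f(k) + (k**3 + 11*k**2/3 + 16*k/3 + 23/9).
d = 2 from the (1,0,3) case.
Solve for f: f(k) = (3*k**2 + 1)/9 (degree 2 ≤ 2).
Get s_k = R·t_k = -3**k*(3*k**2 + 1)*factorial(k + 1) with R(k) = B(k−1)f(k)/C(k) = (3*k**2 + 1)/(9*k**3 + 33*k**2 + 48*k + 23).
s_(k+1) − s_k = -3**k*(9*k**3 + 33*k**2 + 48*k + 23)*factorial(k + 1) = t_k.

Yes. s_k = -3**k*(3*k**2 + 1)*factorial(k + 1).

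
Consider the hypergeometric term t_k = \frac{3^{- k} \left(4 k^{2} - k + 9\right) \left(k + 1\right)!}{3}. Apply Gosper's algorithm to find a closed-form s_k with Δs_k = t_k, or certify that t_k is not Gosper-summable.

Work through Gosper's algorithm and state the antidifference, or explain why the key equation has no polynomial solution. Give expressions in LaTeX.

s_k = 3^{- k} \left(4 k - 1\right) \left(k + 1\right)!

Compute t_(k+1)/t_k: get (k + 2)*(-k + 4*(k + 1)**2 + 8)/(3*(4*k**2 - k + 9)).
Take A(k)=k/3 + 2/3, B(k)=1, C(k)=k**2 - k/4 + 9/4.
Set up (k/3 + 2/3)·f(k+1) − (1)·f(k) − (k**2 - k/4 + 9/4) = 0.
d = 1 from the (1,0,2) case.
Coefficient equations give f(k) = 3*(4*k - 1)/4.
R(k) = B(k−1)·f(k)/C(k) = 3*(4*k - 1)/(4*k**2 - k + 9); s_k = R·t_k = (4*k - 1)*factorial(k + 1)/3**k.
s_(k+1) − s_k = (4*k**2 - k + 9)*factorial(k + 1)/(3*3**k) = t_k.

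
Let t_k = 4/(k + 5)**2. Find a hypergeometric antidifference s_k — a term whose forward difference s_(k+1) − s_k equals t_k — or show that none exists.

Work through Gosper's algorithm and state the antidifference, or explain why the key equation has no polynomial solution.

Compute t_(k+1)/t_k: get (k + 5)**2/(k + 6)**2.
A = k**2 + 10*k + 25, B = k**2 + 12*k + 36, C = 1.
Need (k**2 + 10*k + 25)·f(k+1) − (k**2 + 10*k + 25)·f(k) = 1.
d = 0 from the (2,2,0) case.
f = c0 ⇒ A·f(k+1) − B(k−1)·f(k) − C = -1. The system {-1 = 0} is inconsistent; no antidifference.

none (Gosper's algorithm certifies no s_k)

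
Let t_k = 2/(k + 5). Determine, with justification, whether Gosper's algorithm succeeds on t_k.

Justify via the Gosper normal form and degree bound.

Step 1: r(k) = (k + 5)/(k + 6).
Normal form (A,B,C) = (k + 5, k + 6, 1).
Solve (k + 5)·f(k+1) − (k + 5)·f(k) = 1.
From deg A=1, deg B=1, deg C=0: d=0.
f = c0 ⇒ A·f(k+1) − B(k−1)·f(k) − C = -1. The system {-1 = 0} is inconsistent; no antidifference.

No; the coefficient equations for f are inconsistent.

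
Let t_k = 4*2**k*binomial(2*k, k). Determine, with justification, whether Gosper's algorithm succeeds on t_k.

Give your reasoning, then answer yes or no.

Step 1: r(k) = 4*(2*k + 1)/(k + 1).
Factor: A=8*k + 4; B=k + 1; C=1.
f must satisfy (8*k + 4)·f(k+1) − (k)·f(k) = 1.
From deg A=1, deg B=1, deg C=0: d=-1.
Bound -1 < 0, so the key equation has no polynomial solution.

No — negative degree bound, so no certificate f.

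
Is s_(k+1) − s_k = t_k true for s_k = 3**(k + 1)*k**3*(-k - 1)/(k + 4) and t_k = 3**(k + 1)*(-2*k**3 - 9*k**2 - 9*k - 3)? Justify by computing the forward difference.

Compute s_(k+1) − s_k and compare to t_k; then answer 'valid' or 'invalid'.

s_(k+1) = 3**(k + 2)*(-k - 2)*(k + 1)**3/(k + 5)
s_(k+1) − s_k = 3**(k + 1)*(k + 1)*(k**3*(k + 5) - 3*(k + 1)**2*(k + 2)*(k + 4))/((k + 4)*(k + 5))
(s_(k+1) − s_k) − t_k = 3**(k + 2)*(2*k**4 + 16*k**3 + 45*k**2 + 39*k + 12)/(k**2 + 9*k + 20)

Invalid: residual 3**(k + 2)*(2*k**4 + 16*k**3 + 45*k**2 + 39*k + 12)/(k**2 + 9*k + 20) ≠ 0.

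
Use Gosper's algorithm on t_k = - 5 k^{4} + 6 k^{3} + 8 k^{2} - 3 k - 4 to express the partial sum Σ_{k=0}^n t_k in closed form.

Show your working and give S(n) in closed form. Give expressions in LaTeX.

t_(k+1)/t_k = (5*k**4 + 14*k**3 + 4*k**2 - 11*k - 2)/(5*k**4 - 6*k**3 - 8*k**2 + 3*k + 4).
Gosper form: A/B · C(k+1)/C(k) with A=1, B=1, C=k**4 - 6*k**3/5 - 8*k**2/5 + 3*k/5 + 4/5.
Key eq: (1)·f(k+1) = (1)·f(k) + (k**4 - 6*k**3/5 - 8*k**2/5 + 3*k/5 + 4/5).
deg f ≤ 5 (via 0,0,4).
Coefficient equations give f(k) = k*(k**2 - 2*k - 1)**2/5.
So s_k = (B(k−1)f/C)·t_k = (k*(k**2 - 2*k - 1)**2/(5*k**4 - 6*k**3 - 8*k**2 + 3*k + 4))·t_k = k*(-k**4 + 4*k**3 - 2*k**2 - 4*k - 1).
Verify: -5*k**4 + 6*k**3 + 8*k**2 - 3*k - 4 matches t_k.
Telescope: S(n) = s_(n+1) − s_(0) = -n**5 - n**4 + 4*n**3 + 4*n**2 - 4*n - 4 − (0) = -n**5 - n**4 + 4*n**3 + 4*n**2 - 4*n - 4.

S(n) = - n^{5} - n^{4} + 4 n^{3} + 4 n^{2} - 4 n - 4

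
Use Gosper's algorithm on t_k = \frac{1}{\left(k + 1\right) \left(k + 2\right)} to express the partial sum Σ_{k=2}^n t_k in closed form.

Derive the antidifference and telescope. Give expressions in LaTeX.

Compute t_(k+1)/t_k: get (k + 1)/(k + 3).
Take A(k)=k + 1, B(k)=k + 3, C(k)=1.
Set up (k + 1)·f(k+1) − (k + 2)·f(k) − (1) = 0.
From deg A=1, deg B=1, deg C=0: d=1.
A polynomial solution: f(k) = k.
R(k) = B(k−1)·f(k)/C(k) = k*(k + 2); s_k = R·t_k = k/(k + 1).
Δs = 1/(k**2 + 3*k + 2), as required.
Σ_(k=2)^n t_k = s_(n+1) − s_(2) = ((n + 1)/(n + 2)) − (2/3), i.e. (n - 1)/(3*(n + 2)).

S(n) = \frac{n - 1}{3 \left(n + 2\right)}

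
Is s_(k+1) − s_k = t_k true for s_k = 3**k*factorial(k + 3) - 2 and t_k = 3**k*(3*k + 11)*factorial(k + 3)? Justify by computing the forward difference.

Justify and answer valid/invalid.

valid; difference matches t_k

s_(k+1) = 3**(k + 1)*factorial(k + 4) - 2
s_(k+1) − s_k = 3**k*(3*k + 11)*factorial(k + 3)
(s_(k+1) − s_k) − t_k = 0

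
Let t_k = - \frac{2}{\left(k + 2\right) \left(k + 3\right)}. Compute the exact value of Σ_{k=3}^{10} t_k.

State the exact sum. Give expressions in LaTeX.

Σ = -16/65

The ratio is (k + 2)/(k + 4).
Factor: A=k + 2; B=k + 4; C=1.
Set up (k + 2)·f(k+1) − (k + 3)·f(k) − (1) = 0.
Degrees (1,1,0) ⇒ d ≤ 1.
Solve for f: f(k) = k/2 (degree 1 ≤ 1).
Certificate R = B(k−1)f/C = k*(k + 3)/2 gives s_k = -k/(k + 2).
Check: Δs_k = -2/(k**2 + 5*k + 6). ✓
Evaluate s at k=11 and k=3: -11/13 and -3/5; difference -16/65.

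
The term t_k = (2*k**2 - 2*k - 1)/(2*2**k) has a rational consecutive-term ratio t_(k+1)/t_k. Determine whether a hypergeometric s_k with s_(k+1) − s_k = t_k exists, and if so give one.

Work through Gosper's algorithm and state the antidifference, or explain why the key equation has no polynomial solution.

Compute t_(k+1)/t_k: get (k**2 + k - 1/2)/(2*k**2 - 2*k - 1).
Factor: A=1/2; B=1; C=k**2 - k - 1/2.
Need (1/2)·f(k+1) − (1)·f(k) = k**2 - k - 1/2.
d = 2 from the (0,0,2) case.
Coefficient equations give f(k) = -2*k**2 - 2*k - 3.
Then R = B(k−1)f/C = -2*(2*k**2 + 2*k + 3)/(2*k**2 - 2*k - 1), so s_k = R(k)·t_k = (-2*k**2 - 2*k - 3)/2**k.
Verify: (2*k**2 - 2*k - 1)/(2*2**k) matches t_k.

s_k = (-2*k**2 - 2*k - 3)/2**k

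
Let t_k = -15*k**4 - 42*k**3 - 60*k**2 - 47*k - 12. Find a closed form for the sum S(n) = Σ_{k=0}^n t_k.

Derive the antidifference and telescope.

S(n) = -3*n**5 - 18*n**4 - 46*n**3 - 64*n**2 - 45*n - 12

Ratio r(k) = (15*k**4 + 102*k**3 + 276*k**2 + 353*k + 176)/(15*k**4 + 42*k**3 + 60*k**2 + 47*k + 12).
Factor: A=1; B=1; C=k**4 + 14*k**3/5 + 4*k**2 + 47*k/15 + 4/5.
Solve (1)·f(k+1) − (1)·f(k) = k**4 + 14*k**3/5 + 4*k**2 + 47*k/15 + 4/5.
From deg A=0, deg B=0, deg C=4: d=5.
Match coefficients ⇒ f(k) = k*(3*k**4 + 3*k**3 + 4*k**2 + 4*k - 2)/15.
R(k) = B(k−1)·f(k)/C(k) = k*(3*k**4 + 3*k**3 + 4*k**2 + 4*k - 2)/(15*k**4 + 42*k**3 + 60*k**2 + 47*k + 12); s_k = R·t_k = k*(-3*k**4 - 3*k**3 - 4*k**2 - 4*k + 2).
s_(k+1) − s_k = -15*k**4 - 42*k**3 - 60*k**2 - 47*k - 12 = t_k.
Σ_(k=0)^n t_k = s_(n+1) − s_(0) = (-3*n**5 - 18*n**4 - 46*n**3 - 64*n**2 - 45*n - 12) − (0), i.e. -3*n**5 - 18*n**4 - 46*n**3 - 64*n**2 - 45*n - 12.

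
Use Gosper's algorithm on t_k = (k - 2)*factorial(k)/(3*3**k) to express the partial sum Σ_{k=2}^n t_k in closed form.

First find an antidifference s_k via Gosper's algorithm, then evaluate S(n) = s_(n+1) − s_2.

S(n) = -2/9 + factorial(n + 1)/(3*3**n)

The ratio is (k**2 - 1)/(3*(k - 2)).
Gosper form: A/B · C(k+1)/C(k) with A=k/3 + 1/3, B=1, C=k - 2.
Key eq: (k/3 + 1/3)·f(k+1) = (1)·f(k) + (k - 2).
Bound: deg f ≤ 0.
Coefficient equations give f(k) = 3.
Certificate R = B(k−1)f/C = 3/(k - 2) gives s_k = factorial(k)/3**k.
Δs = (k - 2)*factorial(k)/(3*3**k), as required.
s_(n+1) = 3**(-n - 1)*factorial(n + 1) and s_(2) = 2/9, so S(n) = -2/9 + factorial(n + 1)/(3*3**n).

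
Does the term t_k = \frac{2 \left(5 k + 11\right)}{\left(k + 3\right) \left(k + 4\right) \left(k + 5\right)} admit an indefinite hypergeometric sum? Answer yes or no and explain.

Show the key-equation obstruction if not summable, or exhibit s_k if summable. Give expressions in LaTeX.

Yes. s_k = \frac{k \left(13 k + 31\right)}{6 \left(k + 3\right) \left(k + 4\right)}.

Ratio r(k) = (k + 3)*(5*k + 16)/((k + 6)*(5*k + 11)).
Normal form (A,B,C) = (k + 3, k + 6, k + 11/5).
f must satisfy (k + 3)·f(k+1) − (k + 5)·f(k) = k + 11/5.
From deg A=1, deg B=1, deg C=1: d=2.
Solving with deg f ≤ 2: f(k) = k*(13*k + 31)/60.
So s_k = (B(k−1)f/C)·t_k = (k*(k + 5)*(13*k + 31)/(12*(5*k + 11)))·t_k = k*(13*k + 31)/(6*(k + 3)*(k + 4)).
Verify: 2*(5*k + 11)/(k**3 + 12*k**2 + 47*k + 60) matches t_k.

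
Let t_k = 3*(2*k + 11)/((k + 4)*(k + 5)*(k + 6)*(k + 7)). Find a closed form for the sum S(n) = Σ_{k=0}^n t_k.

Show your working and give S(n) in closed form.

Compute t_(k+1)/t_k: get (k + 4)*(2*k + 13)/((k + 8)*(2*k + 11)).
So A=k + 4 and B=k + 8, with C=k + 11/2.
f must satisfy (k + 4)·f(k+1) − (k + 7)·f(k) = k + 11/2.
Bound: deg f ≤ 3.
Solve for f: f(k) = k*(k + 5)*(k + 10)/48 (degree 3 ≤ 3).
Get s_k = R·t_k = k*(k + 10)/(8*(k**2 + 10*k + 24)) with R(k) = B(k−1)f(k)/C(k) = k*(k + 5)*(k + 7)*(k + 10)/(24*(2*k + 11)).
Δs = 3*(2*k + 11)/(k**4 + 22*k**3 + 179*k**2 + 638*k + 840), as required.
Evaluate: s_(n+1) = (n**2 + 12*n + 11)/(8*(n**2 + 12*n + 35)); subtract s_(0) = 0 ⇒ S(n) = (n**2 + 12*n + 11)/(8*(n**2 + 12*n + 35)).

S(n) = (n**2 + 12*n + 11)/(8*(n**2 + 12*n + 35))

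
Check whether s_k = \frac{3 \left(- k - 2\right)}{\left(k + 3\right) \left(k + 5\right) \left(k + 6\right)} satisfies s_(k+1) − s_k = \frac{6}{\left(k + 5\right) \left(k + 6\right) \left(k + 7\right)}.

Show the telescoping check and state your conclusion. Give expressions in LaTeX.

s_(k+1) = 3*(-k - 3)/((k + 4)*(k + 6)*(k + 7))
s_(k+1) − s_k = 3*(2*k**2 + 11*k + 11)/(k**5 + 25*k**4 + 245*k**3 + 1175*k**2 + 2754*k + 2520)
(s_(k+1) − s_k) − t_k = 3*(-3*k - 13)/(k**5 + 25*k**4 + 245*k**3 + 1175*k**2 + 2754*k + 2520)

Invalid: residual \frac{3 \left(- 3 k - 13\right)}{k^{5} + 25 k^{4} + 245 k^{3} + 1175 k^{2} + 2754 k + 2520} ≠ 0.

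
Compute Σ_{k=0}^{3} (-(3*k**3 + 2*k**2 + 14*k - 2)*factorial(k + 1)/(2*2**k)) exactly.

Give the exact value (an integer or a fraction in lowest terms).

Step 1: r(k) = (3*k**4 + 17*k**3 + 49*k**2 + 71*k + 34)/(2*(3*k**3 + 2*k**2 + 14*k - 2)).
Take A(k)=k/2 + 1, B(k)=1, C(k)=k**3 + 2*k**2/3 + 14*k/3 - 2/3.
Set up (k/2 + 1)·f(k+1) − (1)·f(k) − (k**3 + 2*k**2/3 + 14*k/3 - 2/3) = 0.
Degrees (1,0,3) ⇒ d ≤ 2.
Match coefficients ⇒ f(k) = 2*(3*k**2 - 4*k + 3)/3.
Then R = B(k−1)f/C = 2*(3*k**2 - 4*k + 3)/(3*k**3 + 2*k**2 + 14*k - 2), so s_k = R(k)·t_k = -(3*k**2 - 4*k + 3)*factorial(k + 1)/2**k.
s_(k+1) − s_k = -(3*k**3 + 2*k**2 + 14*k - 2)*factorial(k + 1)/(2*2**k) = t_k.
Telescoping: Σ = s_(4) − s_(0) = -525/2 − (-3) = -519/2.

Σ = -519/2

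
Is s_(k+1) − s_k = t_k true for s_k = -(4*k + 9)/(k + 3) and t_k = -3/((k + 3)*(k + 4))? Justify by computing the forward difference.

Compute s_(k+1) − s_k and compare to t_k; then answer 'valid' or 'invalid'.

Valid — Δs_k = t_k.

s_(k+1) = (-4*k - 13)/(k + 4)
s_(k+1) − s_k = -3/(k**2 + 7*k + 12)
(s_(k+1) − s_k) − t_k = 0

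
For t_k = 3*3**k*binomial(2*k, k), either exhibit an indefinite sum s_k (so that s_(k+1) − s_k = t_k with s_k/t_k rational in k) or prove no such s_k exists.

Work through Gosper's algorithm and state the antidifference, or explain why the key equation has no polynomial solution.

Ratio r(k) = 6*(2*k + 1)/(k + 1).
Factor: A=12*k + 6; B=k + 1; C=1.
Need (12*k + 6)·f(k+1) − (k)·f(k) = 1.
deg f ≤ -1 (via 1,1,0).
deg f ≤ -1 is impossible — no certificate.

none — t_k is not Gosper-summable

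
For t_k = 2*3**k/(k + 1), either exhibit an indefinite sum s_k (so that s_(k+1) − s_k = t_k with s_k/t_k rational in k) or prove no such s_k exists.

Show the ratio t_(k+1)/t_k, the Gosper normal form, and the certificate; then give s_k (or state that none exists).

none (Gosper's algorithm certifies no s_k)

Compute t_(k+1)/t_k: get 3*(k + 1)/(k + 2).
Take A(k)=3*k + 3, B(k)=k + 2, C(k)=1.
f must satisfy (3*k + 3)·f(k+1) − (k + 1)·f(k) = 1.
Degrees (1,1,0) ⇒ d ≤ -1.
d = -1 < 0 ⇒ no nonzero polynomial f; not summable.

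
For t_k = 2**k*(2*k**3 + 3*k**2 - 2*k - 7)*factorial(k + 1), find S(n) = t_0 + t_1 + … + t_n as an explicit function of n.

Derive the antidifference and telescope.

S(n) = 2*2**n*n**2*factorial(n + 2) - 4*2**n*factorial(n + 2) + 1

Step 1: r(k) = 2*(2*k**4 + 13*k**3 + 28*k**2 + 16*k - 8)/(2*k**3 + 3*k**2 - 2*k - 7).
Factor: A=2*k + 4; B=1; C=k**3 + 3*k**2/2 - k - 7/2.
Need (2*k + 4)·f(k+1) − (1)·f(k) = k**3 + 3*k**2/2 - k - 7/2.
Degrees (1,0,3) ⇒ d ≤ 2.
A polynomial solution: f(k) = (k**2 - 2*k - 1)/2.
So s_k = (B(k−1)f/C)·t_k = ((k**2 - 2*k - 1)/(2*k**3 + 3*k**2 - 2*k - 7))·t_k = 2**k*(k**2 - 2*k - 1)*factorial(k + 1).
s_(k+1) − s_k = 2**k*(2*k**3 + 3*k**2 - 2*k - 7)*factorial(k + 1) = t_k.
Telescope: S(n) = s_(n+1) − s_(0) = 2**(n + 1)*(n**2 - 2)*factorial(n + 2) − (-1) = 2*2**n*n**2*factorial(n + 2) - 4*2**n*factorial(n + 2) + 1.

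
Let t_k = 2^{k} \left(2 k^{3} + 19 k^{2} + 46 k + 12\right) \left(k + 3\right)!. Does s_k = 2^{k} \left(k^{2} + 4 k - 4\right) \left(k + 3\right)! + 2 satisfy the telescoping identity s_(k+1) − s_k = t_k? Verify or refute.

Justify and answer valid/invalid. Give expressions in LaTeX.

valid (s_(k+1) − s_k reduces to t_k)

s_(k+1) = 2**(k + 1)*(4*k + (k + 1)**2)*factorial(k + 4) + 2
s_(k+1) − s_k = 2**k*(2*k**3 + 19*k**2 + 46*k + 12)*factorial(k + 3)
(s_(k+1) − s_k) − t_k = 0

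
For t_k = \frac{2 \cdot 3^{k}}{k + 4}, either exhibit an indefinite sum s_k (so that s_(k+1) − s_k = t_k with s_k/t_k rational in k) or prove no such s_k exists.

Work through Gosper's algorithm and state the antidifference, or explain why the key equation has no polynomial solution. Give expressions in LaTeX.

Step 1: r(k) = 3*(k + 4)/(k + 5).
Take A(k)=3*k + 12, B(k)=k + 5, C(k)=1.
Solve (3*k + 12)·f(k+1) − (k + 4)·f(k) = 1.
d = -1 from the (1,1,0) case.
d = -1 < 0 ⇒ no nonzero polynomial f; not summable.

none (Gosper's algorithm certifies no s_k)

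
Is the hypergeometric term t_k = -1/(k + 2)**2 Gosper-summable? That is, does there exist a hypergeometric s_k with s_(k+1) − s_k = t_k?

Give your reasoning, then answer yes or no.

r(k) = (k + 2)**2/(k + 3)**2 after simplifying.
A = k**2 + 4*k + 4, B = k**2 + 6*k + 9, C = 1.
Solve (k**2 + 4*k + 4)·f(k+1) − (k**2 + 4*k + 4)·f(k) = 1.
deg f ≤ 0 (via 2,2,0).
Put f(k) = c0: A·f(k+1) − B(k−1)·f(k) − C = -1; need -1 = 0 — inconsistent ⇒ no f, not summable.

No. Not Gosper-summable.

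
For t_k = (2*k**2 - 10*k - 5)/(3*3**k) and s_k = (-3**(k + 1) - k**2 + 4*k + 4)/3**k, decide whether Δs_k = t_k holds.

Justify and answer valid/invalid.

Valid — Δs_k = t_k.

s_(k+1) = (-9*3**k - k**2 + 2*k + 7)/(3*3**k)
s_(k+1) − s_k = (2*k**2 - 10*k - 5)/(3*3**k)
(s_(k+1) − s_k) − t_k = 0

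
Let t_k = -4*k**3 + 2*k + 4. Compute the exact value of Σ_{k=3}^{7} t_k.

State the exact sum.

r(k) = (k - 2*(k + 1)**3 + 3)/(-2*k**3 + k + 2) after simplifying.
So A=1 and B=1, with C=k**3 - k/2 - 1.
Key eq: (1)·f(k+1) = (1)·f(k) + (k**3 - k/2 - 1).
d = 4 from the (0,0,3) case.
Match coefficients ⇒ f(k) = k*(k**3 - 2*k**2 - 3)/4.
Certificate R = B(k−1)f/C = k*(k**3 - 2*k**2 - 3)/(2*(2*k**3 - k - 2)) gives s_k = k*(-k**3 + 2*k**2 + 3).
Verify: -4*k**3 + 2*k + 4 matches t_k.
Evaluate s at k=8 and k=3: -3048 and -18; difference -3030.

Σ = -3030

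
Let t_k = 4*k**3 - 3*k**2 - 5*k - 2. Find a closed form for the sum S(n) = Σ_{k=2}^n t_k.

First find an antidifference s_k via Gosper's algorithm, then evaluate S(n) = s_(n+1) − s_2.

S(n) = n**4 + n**3 - 3*n**2 - 5*n + 6

Ratio r(k) = (4*k**3 + 9*k**2 + k - 6)/(4*k**3 - 3*k**2 - 5*k - 2).
Gosper form: A/B · C(k+1)/C(k) with A=1, B=1, C=k**3 - 3*k**2/4 - 5*k/4 - 1/2.
Solve (1)·f(k+1) − (1)·f(k) = k**3 - 3*k**2/4 - 5*k/4 - 1/2.
deg f ≤ 4 (via 0,0,3).
A polynomial solution: f(k) = k**3*(k - 3)/4.
Certificate R = B(k−1)f/C = k**3*(k - 3)/(4*k**3 - 3*k**2 - 5*k - 2) gives s_k = k**3*(k - 3).
Verify: k**3*(3 - k) + (k - 2)*(k + 1)**3 matches t_k.
Evaluate: s_(n+1) = n**4 + n**3 - 3*n**2 - 5*n - 2; subtract s_(2) = -8 ⇒ S(n) = n**4 + n**3 - 3*n**2 - 5*n + 6.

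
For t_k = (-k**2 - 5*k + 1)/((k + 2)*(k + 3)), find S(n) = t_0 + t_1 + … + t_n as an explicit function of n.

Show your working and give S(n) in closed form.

S(n) = (-2*n**2 - n + 1)/(2*(n + 3))

t_(k+1)/t_k = (k + 2)*(5*k + (k + 1)**2 + 4)/((k + 4)*(k**2 + 5*k - 1)).
Gosper form: A/B · C(k+1)/C(k) with A=k + 2, B=k + 4, C=k**2 + 5*k - 1.
Need (k + 2)·f(k+1) − (k + 3)·f(k) = k**2 + 5*k - 1.
d = 2 from the (1,1,2) case.
Solving with deg f ≤ 2: f(k) = k*(2*k - 3)/2.
Certificate R = B(k−1)f/C = k*(k + 3)*(2*k - 3)/(2*(k**2 + 5*k - 1)) gives s_k = k*(3 - 2*k)/(2*(k + 2)).
Verify: (-k**2 - 5*k + 1)/(k**2 + 5*k + 6) matches t_k.
s_(n+1) = (-2*n**2 - n + 1)/(2*(n + 3)) and s_(0) = 0, so S(n) = (-2*n**2 - n + 1)/(2*(n + 3)).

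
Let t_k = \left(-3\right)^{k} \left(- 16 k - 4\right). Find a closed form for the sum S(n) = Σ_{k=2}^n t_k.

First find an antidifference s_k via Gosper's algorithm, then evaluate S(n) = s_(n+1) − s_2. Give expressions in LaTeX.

S(n) = - 12 \left(-3\right)^{n} n - 6 \left(-3\right)^{n} - 54

The ratio is 3*(-4*k - 5)/(4*k + 1).
Take A(k)=-3, B(k)=1, C(k)=k + 1/4.
f must satisfy (-3)·f(k+1) − (1)·f(k) = k + 1/4.
deg f ≤ 1 (via 0,0,1).
Solving with deg f ≤ 1: f(k) = -(2*k - 1)/8.
R(k) = B(k−1)·f(k)/C(k) = -(2*k - 1)/(2*(4*k + 1)); s_k = R·t_k = (-3)**k*(4*k - 2).
Δs = (-3)**k*(-16*k - 4), as required.
s_(n+1) = (-3)**(n + 1)*(4*n + 2) and s_(2) = 54, so S(n) = -12*(-3)**n*n - 6*(-3)**n - 54.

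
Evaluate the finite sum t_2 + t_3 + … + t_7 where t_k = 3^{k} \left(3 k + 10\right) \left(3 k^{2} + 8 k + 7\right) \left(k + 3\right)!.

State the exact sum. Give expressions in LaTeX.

Σ = 52902613192320

Compute t_(k+1)/t_k: get 3*(9*k**4 + 117*k**3 + 560*k**2 + 1178*k + 936)/(9*k**3 + 54*k**2 + 101*k + 70).
Gosper form: A/B · C(k+1)/C(k) with A=3*k + 12, B=1, C=k**3 + 6*k**2 + 101*k/9 + 70/9.
Need (3*k + 12)·f(k+1) − (1)·f(k) = k**3 + 6*k**2 + 101*k/9 + 70/9.
deg f ≤ 2 (via 1,0,3).
Match coefficients ⇒ f(k) = (3*k**2 + k + 2)/9.
Certificate R = B(k−1)f/C = (3*k**2 + k + 2)/((3*k + 10)*(3*k**2 + 8*k + 7)) gives s_k = 3**k*(3*k**2 + k + 2)*factorial(k + 3).
Δs = 3**k*(3*k + 10)*(3*k**2 + 8*k + 7)*factorial(k + 3), as required.
Telescoping: Σ = s_(8) − s_(2) = 52902613209600 − (17280) = 52902613192320.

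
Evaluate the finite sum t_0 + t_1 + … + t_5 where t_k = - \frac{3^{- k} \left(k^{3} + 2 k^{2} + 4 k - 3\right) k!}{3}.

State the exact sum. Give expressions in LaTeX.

r(k) = (k**4 + 6*k**3 + 16*k**2 + 15*k + 4)/(3*(k**3 + 2*k**2 + 4*k - 3)) after simplifying.
So A=k/3 + 1/3 and B=1, with C=k**3 + 2*k**2 + 4*k - 3.
Set up (k/3 + 1/3)·f(k+1) − (1)·f(k) − (k**3 + 2*k**2 + 4*k - 3) = 0.
Degrees (1,0,3) ⇒ d ≤ 2.
A polynomial solution: f(k) = 3*(k**2 + 2*k + 3).
So s_k = (B(k−1)f/C)·t_k = (3*(k**2 + 2*k + 3)/(k**3 + 2*k**2 + 4*k - 3))·t_k = -(k**2 + 2*k + 3)*factorial(k)/3**k.
Δs = -(k**3 + 2*k**2 + 4*k - 3)*factorial(k)/(3*3**k), as required.
Telescoping: Σ = s_(6) − s_(0) = -1360/27 − (-3) = -1279/27.

Σ = -1279/27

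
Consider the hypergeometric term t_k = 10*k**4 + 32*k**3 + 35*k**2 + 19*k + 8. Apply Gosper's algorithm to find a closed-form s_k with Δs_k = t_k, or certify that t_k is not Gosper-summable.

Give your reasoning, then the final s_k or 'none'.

Compute t_(k+1)/t_k: get (10*k**4 + 72*k**3 + 191*k**2 + 225*k + 104)/(10*k**4 + 32*k**3 + 35*k**2 + 19*k + 8).
Gosper form: A/B · C(k+1)/C(k) with A=1, B=1, C=k**4 + 16*k**3/5 + 7*k**2/2 + 19*k/10 + 4/5.
Set up (1)·f(k+1) − (1)·f(k) − (k**4 + 16*k**3/5 + 7*k**2/2 + 19*k/10 + 4/5) = 0.
Bound: deg f ≤ 5.
Match coefficients ⇒ f(k) = k*(2*k**4 + 3*k**3 - k**2 + 4)/10.
So s_k = (B(k−1)f/C)·t_k = (k*(2*k**4 + 3*k**3 - k**2 + 4)/(10*k**4 + 32*k**3 + 35*k**2 + 19*k + 8))·t_k = k*(2*k**4 + 3*k**3 - k**2 + 4).
Check: Δs_k = 10*k**4 + 32*k**3 + 35*k**2 + 19*k + 8. ✓

s_k = k*(2*k**4 + 3*k**3 - k**2 + 4)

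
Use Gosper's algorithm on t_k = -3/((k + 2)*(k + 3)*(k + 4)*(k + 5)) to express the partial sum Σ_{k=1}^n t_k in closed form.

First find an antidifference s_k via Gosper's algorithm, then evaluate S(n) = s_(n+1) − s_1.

S(n) = n*(-n**2 - 12*n - 47)/(60*(n**3 + 12*n**2 + 47*n + 60))

Ratio r(k) = (k + 2)/(k + 6).
Gosper form: A/B · C(k+1)/C(k) with A=k + 2, B=k + 6, C=1.
f must satisfy (k + 2)·f(k+1) − (k + 5)·f(k) = 1.
Degrees (1,1,0) ⇒ d ≤ 3.
Solving with deg f ≤ 3: f(k) = k*(k**2 + 9*k + 26)/72.
Get s_k = R·t_k = k*(-k**2 - 9*k - 26)/(24*(k + 2)*(k + 3)*(k + 4)) with R(k) = B(k−1)f(k)/C(k) = k*(k + 5)*(k**2 + 9*k + 26)/72.
Check: Δs_k = -3/(k**4 + 14*k**3 + 71*k**2 + 154*k + 120). ✓
s_(n+1) = (-n**3 - 12*n**2 - 47*n - 36)/(24*(n**3 + 12*n**2 + 47*n + 60)) and s_(1) = -1/40, so S(n) = n*(-n**2 - 12*n - 47)/(60*(n**3 + 12*n**2 + 47*n + 60)).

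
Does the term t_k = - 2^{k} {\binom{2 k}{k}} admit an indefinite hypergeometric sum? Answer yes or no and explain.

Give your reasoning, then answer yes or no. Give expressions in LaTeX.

No. Not Gosper-summable.

Ratio r(k) = 4*(2*k + 1)/(k + 1).
Factor: A=8*k + 4; B=k + 1; C=1.
Solve (8*k + 4)·f(k+1) − (k)·f(k) = 1.
Bound: deg f ≤ -1.
Bound -1 < 0, so the key equation has no polynomial solution.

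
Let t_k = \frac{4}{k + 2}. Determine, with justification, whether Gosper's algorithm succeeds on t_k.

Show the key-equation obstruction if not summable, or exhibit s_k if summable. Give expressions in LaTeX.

No — t_k has no hypergeometric antidifference.

Step 1: r(k) = (k + 2)/(k + 3).
Normal form (A,B,C) = (k + 2, k + 3, 1).
Key eq: (k + 2)·f(k+1) = (k + 2)·f(k) + (1).
Bound: deg f ≤ 0.
Write f(k) = c0. Then LHS − RHS = -1, requiring -1 = 0: contradictory. No certificate.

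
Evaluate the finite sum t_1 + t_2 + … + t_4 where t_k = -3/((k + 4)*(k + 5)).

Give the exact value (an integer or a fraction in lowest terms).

The ratio is (k + 4)/(k + 6).
Gosper form: A/B · C(k+1)/C(k) with A=k + 4, B=k + 6, C=1.
Solve (k + 4)·f(k+1) − (k + 5)·f(k) = 1.
From deg A=1, deg B=1, deg C=0: d=1.
Match coefficients ⇒ f(k) = k/4.
Certificate R = B(k−1)f/C = k*(k + 5)/4 gives s_k = -3*k/(4*k + 16).
Verify: -3/(k**2 + 9*k + 20) matches t_k.
Σ_(k=1)^(4) t_k = s_(5) − s_(1) = -5/12 − (-3/20) = -4/15.

Σ = -4/15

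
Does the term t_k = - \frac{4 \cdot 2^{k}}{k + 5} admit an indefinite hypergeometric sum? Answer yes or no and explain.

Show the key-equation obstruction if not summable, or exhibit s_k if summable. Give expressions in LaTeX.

No — key equation has no polynomial f.

Compute t_(k+1)/t_k: get 2*(k + 5)/(k + 6).
A = 2*k + 10, B = k + 6, C = 1.
f must satisfy (2*k + 10)·f(k+1) − (k + 5)·f(k) = 1.
d = -1 from the (1,1,0) case.
d = -1 < 0 ⇒ no nonzero polynomial f; not summable.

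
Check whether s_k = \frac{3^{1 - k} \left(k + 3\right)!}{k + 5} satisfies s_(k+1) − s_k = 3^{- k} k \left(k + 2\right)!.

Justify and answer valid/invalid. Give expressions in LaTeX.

Invalid: residual - \frac{2 \cdot 3^{- k} \left(k^{2} + 5 k - 3\right) \left(k + 2\right)!}{\left(k + 5\right) \left(k + 6\right)} ≠ 0.

s_(k+1) = factorial(k + 4)/(3**k*(k + 6))
s_(k+1) − s_k = (k**2 + 6*k + 2)*factorial(k + 3)/(3**k*(k + 5)*(k + 6))
(s_(k+1) − s_k) − t_k = -2*(k**2 + 5*k - 3)*factorial(k + 2)/(3**k*(k + 5)*(k + 6))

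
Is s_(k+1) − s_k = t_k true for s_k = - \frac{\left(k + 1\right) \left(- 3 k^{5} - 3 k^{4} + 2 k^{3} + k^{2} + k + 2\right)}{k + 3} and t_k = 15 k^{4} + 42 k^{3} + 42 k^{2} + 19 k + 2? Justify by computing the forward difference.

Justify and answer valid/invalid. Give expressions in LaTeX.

Invalid: residual \frac{4 \left(- 6 k^{5} - 42 k^{4} - 85 k^{3} - 73 k^{2} - 30 k - 4\right)}{k^{2} + 7 k + 12} ≠ 0.

s_(k+1) = k*(3*k**5 + 24*k**4 + 76*k**3 + 121*k**2 + 100*k + 36)/(k + 4)
s_(k+1) − s_k = (15*k**6 + 123*k**5 + 348*k**4 + 477*k**3 + 347*k**2 + 122*k + 8)/(k**2 + 7*k + 12)
(s_(k+1) − s_k) − t_k = 4*(-6*k**5 - 42*k**4 - 85*k**3 - 73*k**2 - 30*k - 4)/(k**2 + 7*k + 12)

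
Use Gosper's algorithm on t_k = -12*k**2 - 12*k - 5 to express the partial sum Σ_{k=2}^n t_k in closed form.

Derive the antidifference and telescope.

S(n) = -4*n**3 - 12*n**2 - 13*n + 29

Ratio r(k) = (12*k**2 + 36*k + 29)/(12*k**2 + 12*k + 5).
So A=1 and B=1, with C=k**2 + k + 5/12.
Set up (1)·f(k+1) − (1)·f(k) − (k**2 + k + 5/12) = 0.
deg f ≤ 3 (via 0,0,2).
A polynomial solution: f(k) = k*(4*k**2 + 1)/12.
So s_k = (B(k−1)f/C)·t_k = (k*(4*k**2 + 1)/(12*k**2 + 12*k + 5))·t_k = -4*k**3 - k.
Check: Δs_k = -12*k**2 - 12*k - 5. ✓
Σ_(k=2)^n t_k = s_(n+1) − s_(2) = (-4*n**3 - 12*n**2 - 13*n - 5) − (-34), i.e. -4*n**3 - 12*n**2 - 13*n + 29.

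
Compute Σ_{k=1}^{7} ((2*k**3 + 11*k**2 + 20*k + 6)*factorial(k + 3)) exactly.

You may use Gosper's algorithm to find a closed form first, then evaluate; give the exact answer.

Step 1: r(k) = (2*k**4 + 25*k**3 + 116*k**2 + 231*k + 156)/(2*k**3 + 11*k**2 + 20*k + 6).
Normal form (A,B,C) = (k + 4, 1, k**3 + 11*k**2/2 + 10*k + 3).
Set up (k + 4)·f(k+1) − (1)·f(k) − (k**3 + 11*k**2/2 + 10*k + 3) = 0.
Bound: deg f ≤ 2.
Match coefficients ⇒ f(k) = (2*k**2 + k - 2)/2.
Certificate R = B(k−1)f/C = (2*k**2 + k - 2)/(2*k**3 + 11*k**2 + 20*k + 6) gives s_k = (2*k**2 + k - 2)*factorial(k + 3).
s_(k+1) − s_k = (2*k**3 + 11*k**2 + 20*k + 6)*factorial(k + 3) = t_k.
Σ_(k=1)^(7) t_k = s_(8) − s_(1) = 5348851200 − (24) = 5348851176.

Σ = 5348851176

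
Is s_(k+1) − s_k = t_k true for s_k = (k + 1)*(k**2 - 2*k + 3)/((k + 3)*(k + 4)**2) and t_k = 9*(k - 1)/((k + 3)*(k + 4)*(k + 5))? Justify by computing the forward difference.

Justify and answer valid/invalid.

Invalid: residual 3*(k**3 - 6*k**2 - 34*k + 51)/(k**5 + 21*k**4 + 175*k**3 + 723*k**2 + 1480*k + 1200) ≠ 0.

s_(k+1) = (k + 2)*(-2*k + (k + 1)**2 + 1)/((k + 4)*(k + 5)**2)
s_(k+1) − s_k = 3*(4*k**3 + 18*k**2 - k - 9)/(k**5 + 21*k**4 + 175*k**3 + 723*k**2 + 1480*k + 1200)
(s_(k+1) − s_k) − t_k = 3*(k**3 - 6*k**2 - 34*k + 51)/(k**5 + 21*k**4 + 175*k**3 + 723*k**2 + 1480*k + 1200)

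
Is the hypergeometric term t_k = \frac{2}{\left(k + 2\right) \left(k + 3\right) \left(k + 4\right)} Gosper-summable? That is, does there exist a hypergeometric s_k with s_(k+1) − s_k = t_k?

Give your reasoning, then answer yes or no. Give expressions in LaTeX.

The ratio is (k + 2)/(k + 5).
Normal form (A,B,C) = (k + 2, k + 5, 1).
Solve (k + 2)·f(k+1) − (k + 4)·f(k) = 1.
d = 2 from the (1,1,0) case.
Solving with deg f ≤ 2: f(k) = k*(k + 5)/12.
Get s_k = R·t_k = k*(k + 5)/(6*(k + 2)*(k + 3)) with R(k) = B(k−1)f(k)/C(k) = k*(k + 4)*(k + 5)/12.
Δs = 2/(k**3 + 9*k**2 + 26*k + 24), as required.

Yes. s_k = \frac{k \left(k + 5\right)}{6 \left(k + 2\right) \left(k + 3\right)}.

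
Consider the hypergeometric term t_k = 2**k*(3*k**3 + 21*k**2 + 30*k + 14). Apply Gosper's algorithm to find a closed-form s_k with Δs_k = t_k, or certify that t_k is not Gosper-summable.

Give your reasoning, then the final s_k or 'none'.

s_k = 2**k*(3*k**3 + 3*k**2 + 2)

Ratio r(k) = 2*(3*k**3 + 30*k**2 + 81*k + 68)/(3*k**3 + 21*k**2 + 30*k + 14).
A = 2, B = 1, C = k**3 + 7*k**2 + 10*k + 14/3.
Need (2)·f(k+1) − (1)·f(k) = k**3 + 7*k**2 + 10*k + 14/3.
deg f ≤ 3 (via 0,0,3).
A polynomial solution: f(k) = (3*k**3 + 3*k**2 + 2)/3.
R(k) = B(k−1)·f(k)/C(k) = (3*k**3 + 3*k**2 + 2)/(3*k**3 + 21*k**2 + 30*k + 14); s_k = R·t_k = 2**k*(3*k**3 + 3*k**2 + 2).
Δs = 2**k*(3*k**3 + 21*k**2 + 30*k + 14), as required.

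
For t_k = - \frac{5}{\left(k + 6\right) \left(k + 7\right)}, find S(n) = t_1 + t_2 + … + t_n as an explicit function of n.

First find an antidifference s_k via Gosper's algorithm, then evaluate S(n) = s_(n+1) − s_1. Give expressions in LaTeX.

r(k) = (k + 6)/(k + 8) after simplifying.
Normal form (A,B,C) = (k + 6, k + 8, 1).
Need (k + 6)·f(k+1) − (k + 7)·f(k) = 1.
deg f ≤ 1 (via 1,1,0).
Coefficient equations give f(k) = k/6.
So s_k = (B(k−1)f/C)·t_k = (k*(k + 7)/6)·t_k = -5*k/(6*k + 36).
s_(k+1) − s_k = -5/(k**2 + 13*k + 42) = t_k.
Telescope: S(n) = s_(n+1) − s_(1) = 5*(-n - 1)/(6*(n + 7)) − (-5/42) = -5*n/(7*n + 49).

S(n) = - \frac{5 n}{7 n + 49}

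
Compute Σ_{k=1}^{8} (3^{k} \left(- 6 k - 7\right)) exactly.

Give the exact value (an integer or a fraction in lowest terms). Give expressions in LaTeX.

Σ = -511752

r(k) = 3*(6*k + 13)/(6*k + 7) after simplifying.
Normal form (A,B,C) = (3, 1, k + 7/6).
Solve (3)·f(k+1) − (1)·f(k) = k + 7/6.
d = 1 from the (0,0,1) case.
Solve for f: f(k) = (3*k - 1)/6 (degree 1 ≤ 1).
So s_k = (B(k−1)f/C)·t_k = ((3*k - 1)/(6*k + 7))·t_k = 3**k*(1 - 3*k).
s_(k+1) − s_k = 3**k*(-6*k - 7) = t_k.
Telescoping: Σ = s_(9) − s_(1) = -511758 − (-6) = -511752.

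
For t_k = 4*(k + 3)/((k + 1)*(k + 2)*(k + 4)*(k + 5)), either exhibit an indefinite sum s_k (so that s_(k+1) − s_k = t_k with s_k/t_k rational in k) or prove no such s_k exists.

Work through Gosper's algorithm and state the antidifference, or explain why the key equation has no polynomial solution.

Step 1: r(k) = (k + 1)*(k + 4)**2/((k + 3)**2*(k + 6)).
Normal form (A,B,C) = (k + 1, k + 6, k**2 + 6*k + 9).
Key eq: (k + 1)·f(k+1) = (k + 5)·f(k) + (k**2 + 6*k + 9).
deg f ≤ 4 (via 1,1,2).
Match coefficients ⇒ f(k) = k*(k + 2)*(k + 3)*(k + 5)/8.
So s_k = (B(k−1)f/C)·t_k = (k*(k + 2)*(k + 5)**2/(8*(k + 3)))·t_k = k*(k + 5)/(2*(k**2 + 5*k + 4)).
Δs = 4*(k + 3)/(k**4 + 12*k**3 + 49*k**2 + 78*k + 40), as required.

s_k = k*(k + 5)/(2*(k**2 + 5*k + 4))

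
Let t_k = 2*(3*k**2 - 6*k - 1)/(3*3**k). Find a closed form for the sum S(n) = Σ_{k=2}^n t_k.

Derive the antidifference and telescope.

The ratio is (3*k**2 - 4)/(3*(3*k**2 - 6*k - 1)).
A = 1/3, B = 1, C = k**2 - 2*k - 1/3.
Set up (1/3)·f(k+1) − (1)·f(k) − (k**2 - 2*k - 1/3) = 0.
Bound: deg f ≤ 2.
A polynomial solution: f(k) = -(3*k**2 - 3*k - 1)/2.
Then R = B(k−1)f/C = -3*(3*k**2 - 3*k - 1)/(2*(3*k**2 - 6*k - 1)), so s_k = R(k)·t_k = (-3*k**2 + 3*k + 1)/3**k.
Check: Δs_k = 2*(3*k**2 - 6*k - 1)/(3*3**k). ✓
Σ_(k=2)^n t_k = s_(n+1) − s_(2) = (3**(-n - 1)*(-3*n**2 - 3*n + 1)) − (-5/9), i.e. 3**(-n - 2)*(5*3**n - 9*n**2 - 9*n + 3).

S(n) = 3**(-n - 2)*(5*3**n - 9*n**2 - 9*n + 3)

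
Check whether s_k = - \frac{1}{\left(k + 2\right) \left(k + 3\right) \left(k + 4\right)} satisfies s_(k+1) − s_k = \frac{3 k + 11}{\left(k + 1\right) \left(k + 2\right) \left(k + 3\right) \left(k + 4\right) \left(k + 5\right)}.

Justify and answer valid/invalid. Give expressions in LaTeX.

s_(k+1) = -1/((k + 3)*(k + 4)*(k + 5))
s_(k+1) − s_k = 3/((k + 2)*(k + 3)*(k + 4)*(k + 5))
(s_(k+1) − s_k) − t_k = -8/((k + 1)*(k + 2)*(k + 3)*(k + 4)*(k + 5))

Invalid: residual - \frac{8}{k^{5} + 15 k^{4} + 85 k^{3} + 225 k^{2} + 274 k + 120} ≠ 0.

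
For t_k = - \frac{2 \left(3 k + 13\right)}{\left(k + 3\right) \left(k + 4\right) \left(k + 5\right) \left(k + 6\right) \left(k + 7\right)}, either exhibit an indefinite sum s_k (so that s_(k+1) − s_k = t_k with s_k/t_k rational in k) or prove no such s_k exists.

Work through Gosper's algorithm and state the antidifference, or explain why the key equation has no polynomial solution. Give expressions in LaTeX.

s_k = \frac{k \left(- k^{2} - 14 k - 63\right)}{45 \left(k^{3} + 14 k^{2} + 63 k + 90\right)}

r(k) = (k + 3)*(3*k + 16)/((k + 8)*(3*k + 13)) after simplifying.
Normal form (A,B,C) = (k + 3, k + 8, k + 13/3).
f must satisfy (k + 3)·f(k+1) − (k + 7)·f(k) = k + 13/3.
deg f ≤ 4 (via 1,1,1).
Solving with deg f ≤ 4: f(k) = k*(k + 4)*(k**2 + 14*k + 63)/270.
Get s_k = R·t_k = k*(-k**2 - 14*k - 63)/(45*(k**3 + 14*k**2 + 63*k + 90)) with R(k) = B(k−1)f(k)/C(k) = k*(k + 4)*(k + 7)*(k**2 + 14*k + 63)/(90*(3*k + 13)).
Check: Δs_k = 2*(-3*k - 13)/(k**5 + 25*k**4 + 245*k**3 + 1175*k**2 + 2754*k + 2520). ✓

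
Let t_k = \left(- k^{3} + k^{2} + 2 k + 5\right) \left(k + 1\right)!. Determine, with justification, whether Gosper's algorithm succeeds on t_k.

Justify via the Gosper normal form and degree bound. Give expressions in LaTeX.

r(k) = (k + 2)*(2*k - (k + 1)**3 + (k + 1)**2 + 7)/(-k**3 + k**2 + 2*k + 5) after simplifying.
So A=k + 2 and B=1, with C=k**3 - k**2 - 2*k - 5.
Need (k + 2)·f(k+1) − (1)·f(k) = k**3 - k**2 - 2*k - 5.
d = 2 from the (1,0,3) case.
Match coefficients ⇒ f(k) = k**2 - 4*k + 1.
So s_k = (B(k−1)f/C)·t_k = ((k**2 - 4*k + 1)/(k**3 - k**2 - 2*k - 5))·t_k = -(k**2 - 4*k + 1)*factorial(k + 1).
Verify: (-k**3 + k**2 + 2*k + 5)*factorial(k + 1) matches t_k.

Yes. s_k = - \left(k^{2} - 4 k + 1\right) \left(k + 1\right)!.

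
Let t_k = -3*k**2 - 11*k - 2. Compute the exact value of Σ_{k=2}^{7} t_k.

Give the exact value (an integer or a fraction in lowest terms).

Σ = -726

Compute t_(k+1)/t_k: get (3*k**2 + 17*k + 16)/(3*k**2 + 11*k + 2).
Factor: A=1; B=1; C=k**2 + 11*k/3 + 2/3.
Key eq: (1)·f(k+1) = (1)·f(k) + (k**2 + 11*k/3 + 2/3).
d = 3 from the (0,0,2) case.
Solve for f: f(k) = k*(k**2 + 4*k - 3)/3 (degree 3 ≤ 3).
Certificate R = B(k−1)f/C = k*(k**2 + 4*k - 3)/(3*k**2 + 11*k + 2) gives s_k = k*(-k**2 - 4*k + 3).
Verify: -3*k**2 - 11*k - 2 matches t_k.
Σ_(k=2)^(7) t_k = s_(8) − s_(2) = -744 − (-18) = -726.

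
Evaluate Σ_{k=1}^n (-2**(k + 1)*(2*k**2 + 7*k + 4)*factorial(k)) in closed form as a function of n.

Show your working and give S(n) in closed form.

S(n) = -4*2**n*n**2*factorial(n) - 16*2**n*n*factorial(n) - 12*2**n*factorial(n) + 12

Step 1: r(k) = 2*(2*k**3 + 13*k**2 + 24*k + 13)/(2*k**2 + 7*k + 4).
Take A(k)=2*k + 2, B(k)=1, C(k)=k**2 + 7*k/2 + 2.
Need (2*k + 2)·f(k+1) − (1)·f(k) = k**2 + 7*k/2 + 2.
Bound: deg f ≤ 1.
Solving with deg f ≤ 1: f(k) = (k + 2)/2.
R(k) = B(k−1)·f(k)/C(k) = (k + 2)/(2*k**2 + 7*k + 4); s_k = R·t_k = -2**(k + 1)*(k + 2)*factorial(k).
Verify: -2**(k + 1)*(2*k**2 + 7*k + 4)*factorial(k) matches t_k.
Evaluate: s_(n+1) = -2**(n + 2)*(n + 3)*factorial(n + 1); subtract s_(1) = -12 ⇒ S(n) = -4*2**n*n**2*factorial(n) - 16*2**n*n*factorial(n) - 12*2**n*factorial(n) + 12.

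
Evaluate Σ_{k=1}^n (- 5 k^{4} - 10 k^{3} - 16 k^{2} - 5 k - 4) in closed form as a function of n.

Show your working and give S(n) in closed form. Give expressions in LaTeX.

r(k) = (5*k**4 + 30*k**3 + 76*k**2 + 87*k + 40)/(5*k**4 + 10*k**3 + 16*k**2 + 5*k + 4) after simplifying.
So A=1 and B=1, with C=k**4 + 2*k**3 + 16*k**2/5 + k + 4/5.
Need (1)·f(k+1) − (1)·f(k) = k**4 + 2*k**3 + 16*k**2/5 + k + 4/5.
deg f ≤ 5 (via 0,0,4).
Solve for f: f(k) = k*(k**4 + 2*k**2 - 3*k + 4)/5 (degree 5 ≤ 5).
Get s_k = R·t_k = k*(-k**4 - 2*k**2 + 3*k - 4) with R(k) = B(k−1)f(k)/C(k) = k*(k**4 + 2*k**2 - 3*k + 4)/(5*k**4 + 10*k**3 + 16*k**2 + 5*k + 4).
s_(k+1) − s_k = -5*k**4 - 10*k**3 - 16*k**2 - 5*k - 4 = t_k.
s_(n+1) = -n**5 - 5*n**4 - 12*n**3 - 13*n**2 - 9*n - 4 and s_(1) = -4, so S(n) = n*(-n**4 - 5*n**3 - 12*n**2 - 13*n - 9).

S(n) = n \left(- n^{4} - 5 n^{3} - 12 n^{2} - 13 n - 9\right)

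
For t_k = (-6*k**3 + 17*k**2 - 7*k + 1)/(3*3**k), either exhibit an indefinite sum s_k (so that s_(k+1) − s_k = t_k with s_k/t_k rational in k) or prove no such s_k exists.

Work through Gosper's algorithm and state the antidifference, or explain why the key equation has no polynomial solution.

The ratio is (6*k**3 + k**2 - 9*k - 5)/(3*(6*k**3 - 17*k**2 + 7*k - 1)).
Factor: A=1/3; B=1; C=k**3 - 17*k**2/6 + 7*k/6 - 1/6.
f must satisfy (1/3)·f(k+1) − (1)·f(k) = k**3 - 17*k**2/6 + 7*k/6 - 1/6.
deg f ≤ 3 (via 0,0,3).
Solve for f: f(k) = -(3*k**3 - 4*k**2 + 4*k + 1)/2 (degree 3 ≤ 3).
Get s_k = R·t_k = (3*k**3 - 4*k**2 + 4*k + 1)/3**k with R(k) = B(k−1)f(k)/C(k) = -3*(3*k**3 - 4*k**2 + 4*k + 1)/(6*k**3 - 17*k**2 + 7*k - 1).
s_(k+1) − s_k = (-6*k**3 + 17*k**2 - 7*k + 1)/(3*3**k) = t_k.

s_k = (3*k**3 - 4*k**2 + 4*k + 1)/3**k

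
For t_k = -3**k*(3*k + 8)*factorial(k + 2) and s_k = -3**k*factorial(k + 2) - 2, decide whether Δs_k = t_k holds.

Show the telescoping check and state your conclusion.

s_(k+1) = -3**(k + 1)*factorial(k + 3) - 2
s_(k+1) − s_k = -3**k*(3*k + 8)*factorial(k + 2)
(s_(k+1) − s_k) − t_k = 0

valid (s_(k+1) − s_k reduces to t_k)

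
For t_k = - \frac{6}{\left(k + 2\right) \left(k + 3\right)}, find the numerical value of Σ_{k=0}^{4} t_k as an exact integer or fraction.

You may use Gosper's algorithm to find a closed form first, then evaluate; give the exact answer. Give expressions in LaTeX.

t_(k+1)/t_k = (k + 2)/(k + 4).
A = k + 2, B = k + 4, C = 1.
f must satisfy (k + 2)·f(k+1) − (k + 3)·f(k) = 1.
From deg A=1, deg B=1, deg C=0: d=1.
Match coefficients ⇒ f(k) = k/2.
So s_k = (B(k−1)f/C)·t_k = (k*(k + 3)/2)·t_k = -3*k/(k + 2).
Δs = -6/(k**2 + 5*k + 6), as required.
Evaluate s at k=5 and k=0: -15/7 and 0; difference -15/7.

Σ = -15/7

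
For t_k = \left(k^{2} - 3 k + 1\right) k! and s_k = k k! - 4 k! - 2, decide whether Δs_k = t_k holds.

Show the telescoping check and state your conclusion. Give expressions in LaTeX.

s_(k+1) = k**2*factorial(k) - 2*k*factorial(k) - 3*factorial(k) - 2
s_(k+1) − s_k = (k**2 - 3*k + 1)*factorial(k)
(s_(k+1) − s_k) − t_k = 0

Valid: the claim telescopes to t_k.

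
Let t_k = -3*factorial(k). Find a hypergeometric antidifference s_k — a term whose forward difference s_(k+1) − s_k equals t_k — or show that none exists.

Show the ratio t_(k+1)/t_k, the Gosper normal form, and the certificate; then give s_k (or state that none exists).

no hypergeometric antidifference exists

The ratio is k + 1.
Gosper form: A/B · C(k+1)/C(k) with A=k + 1, B=1, C=1.
Solve (k + 1)·f(k+1) − (1)·f(k) = 1.
d = -1 from the (1,0,0) case.
Negative degree bound (-1): no f exists, t_k not Gosper-summable.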